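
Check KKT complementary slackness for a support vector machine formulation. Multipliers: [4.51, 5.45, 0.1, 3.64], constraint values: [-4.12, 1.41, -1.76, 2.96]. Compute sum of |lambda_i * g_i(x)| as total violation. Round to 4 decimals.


KKT complementary slackness check:
lambda_1 * g_1 = 4.51 * -4.12 = -18.5812
lambda_2 * g_2 = 5.45 * 1.41 = 7.6845
lambda_3 * g_3 = 0.1 * -1.76 = -0.176
lambda_4 * g_4 = 3.64 * 2.96 = 10.7744
Total violation = 18.5812 + 7.6845 + 0.176 + 10.7744 = 37.2161


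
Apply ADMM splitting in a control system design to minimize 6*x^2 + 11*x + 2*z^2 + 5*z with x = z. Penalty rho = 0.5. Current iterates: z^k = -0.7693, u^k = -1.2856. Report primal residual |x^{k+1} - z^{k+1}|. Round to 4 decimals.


ADMM iteration with rho = 0.5, z^k = -0.7693, u^k = -1.2856
Step 1: x-update.
Minimize 6*x^2 + 11*x + (0.5/2)*(x + 0.7693 - 1.2856)^2
FOC: (2*6 + 0.5)*x = -11 + 0.5*(-0.7693 + 1.2856)
x^{k+1} = -0.8593
Step 2: z-update.
Minimize 2*z^2 + 5*z + (0.5/2)*(-0.8593 - z - 1.2856)^2
FOC: (2*2 + 0.5)*z = -5 + 0.5*(-0.8593 - 1.2856)
z^{k+1} = -1.3494
Step 3: u-update.
u^{k+1} = -1.2856 - 0.8593 + 1.3494 = -0.7955
Step 4: Primal residual = |-0.8593 + 1.3494| = 0.4901


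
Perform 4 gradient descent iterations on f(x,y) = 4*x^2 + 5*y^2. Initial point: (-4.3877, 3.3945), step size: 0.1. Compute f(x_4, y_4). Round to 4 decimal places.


Gradient descent on f(x,y) = 4*x^2 + 5*y^2.
Starting point: (-4.3877, 3.3945), alpha = 0.1
Step 1: grad_x = 2*4*-4.3877 = -35.1016, grad_y = 2*5*3.3945 = 33.945
  x_1 = -4.3877 - 0.1*-35.1016 = -0.8775
  y_1 = 3.3945 - 0.1*33.945 = -0.0
Step 2: grad_x = 2*4*-0.8775 = -7.0203, grad_y = 2*5*-0.0 = -0.0
  x_2 = -0.8775 - 0.1*-7.0203 = -0.1755
  y_2 = -0.0 - 0.1*-0.0 = 0.0
Step 3: grad_x = 2*4*-0.1755 = -1.4041, grad_y = 2*5*0.0 = 0.0
  x_3 = -0.1755 - 0.1*-1.4041 = -0.0351
  y_3 = 0.0 - 0.1*0.0 = 0.0
Step 4: grad_x = 2*4*-0.0351 = -0.2808, grad_y = 2*5*0.0 = 0.0
  x_4 = -0.0351 - 0.1*-0.2808 = -0.007
  y_4 = 0.0 - 0.1*0.0 = 0.0
f(-0.007, 0.0) = 4*(-0.007)^2 + 5*0.0^2 = 0.0002


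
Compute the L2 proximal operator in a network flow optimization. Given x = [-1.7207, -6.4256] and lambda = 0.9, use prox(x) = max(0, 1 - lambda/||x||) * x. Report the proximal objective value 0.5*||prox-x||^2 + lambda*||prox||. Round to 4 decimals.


Step 1: Compute ||x||.
||x|| = 6.652
Step 2: Compute scaling factor.
scale = max(0, 1 - 0.9/6.652) = 0.8647
Step 3: prox(x) = [-1.4879, -5.5562]
||prox(x)|| = 5.752
Step 4: Proximal objective.
0.5*||prox-x||^2 = 0.405
lambda*||prox|| = 5.1768
Total = 5.5818


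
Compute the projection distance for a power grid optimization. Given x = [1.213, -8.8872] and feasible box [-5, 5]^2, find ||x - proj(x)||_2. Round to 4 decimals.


Project each component onto [-5, 5].
clip(1.213) = 1.213, clip(-8.8872) = -5.0
Projection = [1.213, -5.0]
Squared diffs: [0.0, 15.1103]
Distance = sqrt(15.1103) = 3.8872


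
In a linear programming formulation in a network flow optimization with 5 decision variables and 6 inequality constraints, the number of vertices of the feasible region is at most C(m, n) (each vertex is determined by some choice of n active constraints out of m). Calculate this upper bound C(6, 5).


Each vertex corresponds to some choice of n active constraints out of m, so the number of vertices is at most C(m, n) = m! / (n!(m-n)!).
m = 6, n = 5
Numerator: 6 * 5 * 4 * 3 * 2
Denominator: 5! = 120
C(6, 5) = 6


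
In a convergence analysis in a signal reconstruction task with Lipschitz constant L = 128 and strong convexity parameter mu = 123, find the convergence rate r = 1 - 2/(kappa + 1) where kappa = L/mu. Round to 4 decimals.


Step 1: Compute the condition number.
kappa = L/mu = 128/123 = 1.0407
Step 2: Compute the convergence rate.
r = 1 - 2/(kappa + 1) = 1 - 2*mu/(L + mu) = (L - mu)/(L + mu) = 5/251 = 0.0199


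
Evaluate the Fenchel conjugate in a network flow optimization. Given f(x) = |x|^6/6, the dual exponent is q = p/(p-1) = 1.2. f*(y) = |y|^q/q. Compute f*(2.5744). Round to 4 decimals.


The conjugate exponent q satisfies 1/p + 1/q = 1.
p = 6, so q = 6/(6 - 1) = 1.2
|y|^q = 2.5744^1.2 = 3.1104
f*(2.5744) = 3.1104 / 1.2 = 2.592


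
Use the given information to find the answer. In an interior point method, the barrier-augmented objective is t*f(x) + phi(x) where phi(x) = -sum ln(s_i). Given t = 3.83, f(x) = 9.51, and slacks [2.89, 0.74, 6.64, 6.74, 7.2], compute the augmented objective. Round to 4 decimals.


Step 1: Compute log-barrier.
ln values: [1.0613, -0.3011, 1.8931, 1.9081, 1.9741]
phi = -(1.0613 - 0.3011 + 1.8931 + 1.9081 + 1.9741) = -6.5354
Step 2: Compute augmented objective.
t*f(x) = 3.83*9.51 = 36.4233
Total = 36.4233 - 6.5354 = 29.8879


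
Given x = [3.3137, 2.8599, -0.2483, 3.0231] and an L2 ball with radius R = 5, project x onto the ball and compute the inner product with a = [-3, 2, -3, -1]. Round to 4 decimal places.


Step 1: Compute ||x|| (intermediates to 6 decimals).
||x|| = sqrt(3.3137^2 + 2.8599^2 + (-0.2483)^2 + 3.0231^2) = 5.32545
Step 2: Project.
Since ||x|| > R, scale = R/||x|| = 5/5.32545 = 0.938888, proj(x) = scale * x
proj(x) = [3.111193, 2.685126, -0.233126, 2.838352]
Step 3: Dot product.
a^T * proj(x) = -3*3.111193 + 2*2.685126 - 3*(-0.233126) - 1*2.838352 = -6.1023


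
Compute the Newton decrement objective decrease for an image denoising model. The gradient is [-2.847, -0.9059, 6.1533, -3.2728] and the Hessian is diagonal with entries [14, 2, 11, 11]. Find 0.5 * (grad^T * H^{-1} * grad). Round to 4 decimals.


Step 1: H is diagonal, so H^(-1) * g = [-0.2034, -0.453, 0.5594, -0.2975].
Step 2: g^T H^(-1) g = sum_i g_i^2 / H_ii
  = (-2.847)^2/14 + (-0.9059)^2/2 + (6.1533)^2/11 + (-3.2728)^2/11
  = 0.579 + 0.4103 + 3.4421 + 0.9737 = 5.4051
Step 3: Objective decrease = 0.5 * g^T H^(-1) g = 2.7026


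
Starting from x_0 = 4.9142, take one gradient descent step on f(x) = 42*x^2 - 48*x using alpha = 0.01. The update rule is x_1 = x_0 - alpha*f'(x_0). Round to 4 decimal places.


We compute the gradient at x_0 and apply the update.
f'(x) = 84*x - 48
f'(4.9142) = 84*4.9142 - 48 = 364.7928
x_1 = 4.9142 - 0.01*364.7928 = 1.2663


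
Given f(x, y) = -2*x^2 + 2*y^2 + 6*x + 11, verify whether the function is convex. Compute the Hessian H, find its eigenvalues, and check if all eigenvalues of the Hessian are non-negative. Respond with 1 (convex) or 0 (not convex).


The Hessian of f(x,y) = -2*x^2 + 2*y^2 + 6*x + 11 is:
H = [[-4, 0], [0, 4]]
Trace = -4 + 4 = 0
Determinant = -4*4 - (0)^2 = -16
Discriminant = (0)^2 - 4*-16 = 64.0
Eigenvalues: lambda_1 = -4.0, lambda_2 = 4.0
The function is not convex.

0


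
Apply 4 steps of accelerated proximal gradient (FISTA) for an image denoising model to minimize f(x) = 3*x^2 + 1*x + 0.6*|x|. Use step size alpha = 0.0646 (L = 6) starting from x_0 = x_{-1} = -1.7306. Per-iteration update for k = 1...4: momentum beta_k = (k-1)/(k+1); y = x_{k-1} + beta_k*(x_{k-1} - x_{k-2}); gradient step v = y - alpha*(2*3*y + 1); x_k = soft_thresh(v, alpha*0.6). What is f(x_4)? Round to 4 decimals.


FISTA on f(x) = 3*x^2 + 1*x + 0.6*|x|
L = 6, alpha = 0.0646
Iteration 1: beta = 0.0, y = -1.7306 + 0.0*(-1.7306 + 1.7306) = -1.7306
  grad(y) = -9.3836, v = y - alpha*grad = -1.1244
  prox(v) = soft_thresh(-1.1244, 0.0388) = -1.0857
Iteration 2: beta = 0.3333, y = -1.0857 + 0.3333*(-1.0857 + 1.7306) = -0.8707
  grad(y) = -4.2241, v = y - alpha*grad = -0.5978
  prox(v) = soft_thresh(-0.5978, 0.0388) = -0.559
Iteration 3: beta = 0.5, y = -0.559 + 0.5*(-0.559 + 1.0857) = -0.2957
  grad(y) = -0.7744, v = y - alpha*grad = -0.2457
  prox(v) = soft_thresh(-0.2457, 0.0388) = -0.2069
Iteration 4: beta = 0.6, y = -0.2069 + 0.6*(-0.2069 + 0.559) = 0.0043
  grad(y) = 1.0258, v = y - alpha*grad = -0.062
  prox(v) = soft_thresh(-0.062, 0.0388) = -0.0232
f(x_4) = 3*(-0.0232)^2 + 1*(-0.0232) + 0.6*|-0.0232| = -0.0077


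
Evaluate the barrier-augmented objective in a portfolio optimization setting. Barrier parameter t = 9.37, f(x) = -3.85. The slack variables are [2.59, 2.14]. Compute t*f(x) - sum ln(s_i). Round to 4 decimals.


Step 1: Compute log-barrier.
ln values: [0.9517, 0.7608]
phi = -(0.9517 + 0.7608) = -1.7125
Step 2: Compute augmented objective.
t*f(x) = 9.37*-3.85 = -36.0745
Total = -36.0745 - 1.7125 = -37.787


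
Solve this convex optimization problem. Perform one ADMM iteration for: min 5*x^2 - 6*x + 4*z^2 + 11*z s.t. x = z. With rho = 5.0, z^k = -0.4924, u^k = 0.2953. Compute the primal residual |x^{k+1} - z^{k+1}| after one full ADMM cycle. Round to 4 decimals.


ADMM iteration with rho = 5.0, z^k = -0.4924, u^k = 0.2953
Step 1: x-update.
Minimize 5*x^2 - 6*x + (5.0/2)*(x + 0.4924 + 0.2953)^2
FOC: (2*5 + 5.0)*x = 6 + 5.0*(-0.4924 - 0.2953)
x^{k+1} = 0.1374
Step 2: z-update.
Minimize 4*z^2 + 11*z + (5.0/2)*(0.1374 - z + 0.2953)^2
FOC: (2*4 + 5.0)*z = -11 + 5.0*(0.1374 + 0.2953)
z^{k+1} = -0.6797
Step 3: u-update.
u^{k+1} = 0.2953 + 0.1374 + 0.6797 = 1.1125
Step 4: Primal residual = |0.1374 + 0.6797| = 0.8172


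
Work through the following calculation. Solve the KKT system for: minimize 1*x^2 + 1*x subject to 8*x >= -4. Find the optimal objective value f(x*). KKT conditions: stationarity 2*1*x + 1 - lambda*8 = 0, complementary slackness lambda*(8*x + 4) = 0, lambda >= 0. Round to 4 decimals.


Step 1: Try lambda = 0 (constraint inactive).
Stationarity: 2*1*x + 1 = 0
x* = -1/(2*1) = -0.5
Check constraint: 8*-0.5 = -4.0 >= -4 -- satisfied.
Step 2: Compute optimal value.
f(x*) = 1*(-0.5)^2 + 1*(-0.5) = -0.25


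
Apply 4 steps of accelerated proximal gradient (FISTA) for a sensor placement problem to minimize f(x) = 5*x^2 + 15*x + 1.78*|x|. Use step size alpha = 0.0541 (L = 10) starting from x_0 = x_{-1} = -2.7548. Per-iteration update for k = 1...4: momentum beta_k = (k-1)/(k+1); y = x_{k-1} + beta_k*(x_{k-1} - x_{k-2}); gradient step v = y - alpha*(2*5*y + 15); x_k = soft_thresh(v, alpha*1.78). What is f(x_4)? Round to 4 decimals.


FISTA on f(x) = 5*x^2 + 15*x + 1.78*|x|
L = 10, alpha = 0.0541
Iteration 1: beta = 0.0, y = -2.7548 + 0.0*(-2.7548 + 2.7548) = -2.7548
  grad(y) = -12.548, v = y - alpha*grad = -2.076
  prox(v) = soft_thresh(-2.076, 0.0963) = -1.9797
Iteration 2: beta = 0.3333, y = -1.9797 + 0.3333*(-1.9797 + 2.7548) = -1.7213
  grad(y) = -2.2127, v = y - alpha*grad = -1.6016
  prox(v) = soft_thresh(-1.6016, 0.0963) = -1.5053
Iteration 3: beta = 0.5, y = -1.5053 + 0.5*(-1.5053 + 1.9797) = -1.2681
  grad(y) = 2.3193, v = y - alpha*grad = -1.3935
  prox(v) = soft_thresh(-1.3935, 0.0963) = -1.2972
Iteration 4: beta = 0.6, y = -1.2972 + 0.6*(-1.2972 + 1.5053) = -1.1724
  grad(y) = 3.2756, v = y - alpha*grad = -1.3496
  prox(v) = soft_thresh(-1.3496, 0.0963) = -1.2533
f(x_4) = 5*(-1.2533)^2 + 15*(-1.2533) + 1.78*|-1.2533| = -8.7149


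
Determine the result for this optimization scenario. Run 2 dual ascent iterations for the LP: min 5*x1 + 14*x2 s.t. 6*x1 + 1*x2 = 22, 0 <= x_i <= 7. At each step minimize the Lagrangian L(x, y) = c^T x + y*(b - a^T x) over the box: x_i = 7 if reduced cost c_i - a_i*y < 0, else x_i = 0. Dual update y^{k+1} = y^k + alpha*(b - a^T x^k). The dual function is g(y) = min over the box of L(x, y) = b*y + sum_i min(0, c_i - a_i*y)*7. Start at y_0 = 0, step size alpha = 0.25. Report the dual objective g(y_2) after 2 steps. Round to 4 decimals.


Dual ascent for LP: min 5*x1 + 14*x2, 6*x1 + 1*x2 = 22, 0 <= x_i <= 7
Step 1: y^k = 0.0, reduced costs: (5.0, 14.0)
  x^k = (0.0, 0.0), subgradient = b - a^T x = 22.0
  y^{k+1} = 0.0 + 0.25*22.0 = 5.5
Step 2: y^k = 5.5, reduced costs: (-28.0, 8.5)
  x^k = (7.0, 0.0), subgradient = b - a^T x = -20.0
  y^{k+1} = 5.5 + 0.25*-20.0 = 0.5
Dual objective at y_2 = 0.5: reduced costs (2.0, 13.5), box minimizer x = (0.0, 0.0)
g(y_2) = b*y + (c1 - a1*y)*x1 + (c2 - a2*y)*x2 = 22*0.5 + 2.0*0.0 + 13.5*0.0 = 11.0 + 0.0 + 0.0 = 11.0


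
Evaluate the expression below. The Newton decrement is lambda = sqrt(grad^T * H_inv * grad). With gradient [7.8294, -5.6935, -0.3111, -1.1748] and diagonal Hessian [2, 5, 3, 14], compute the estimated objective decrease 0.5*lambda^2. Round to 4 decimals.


Step 1: H is diagonal, so H^(-1) * g = [3.9147, -1.1387, -0.1037, -0.0839].
Step 2: g^T H^(-1) g = sum_i g_i^2 / H_ii
  = (7.8294)^2/2 + (-5.6935)^2/5 + (-0.3111)^2/3 + (-1.1748)^2/14
  = 30.6498 + 6.4832 + 0.0323 + 0.0986 = 37.2638
Step 3: Objective decrease = 0.5 * g^T H^(-1) g = 18.6319


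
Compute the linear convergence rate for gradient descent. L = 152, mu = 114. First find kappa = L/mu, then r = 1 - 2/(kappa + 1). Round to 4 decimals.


Step 1: Compute the condition number.
kappa = L/mu = 152/114 = 1.3333
Step 2: Compute the convergence rate.
r = 1 - 2/(kappa + 1) = 1 - 2*mu/(L + mu) = (L - mu)/(L + mu) = 38/266 = 0.1429


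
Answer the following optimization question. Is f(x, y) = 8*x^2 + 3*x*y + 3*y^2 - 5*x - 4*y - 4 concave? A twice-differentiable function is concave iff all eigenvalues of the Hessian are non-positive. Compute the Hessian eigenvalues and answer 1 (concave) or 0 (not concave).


The Hessian of f(x,y) = 8*x^2 + 3*x*y + 3*y^2 - 5*x - 4*y - 4 is:
H = [[16, 3], [3, 6]]
Trace = 16 + 6 = 22
Determinant = 16*6 - (3)^2 = 87
Discriminant = (22)^2 - 4*87 = 136.0
Eigenvalues: lambda_1 = 5.169, lambda_2 = 16.831
The function is not concave.

0


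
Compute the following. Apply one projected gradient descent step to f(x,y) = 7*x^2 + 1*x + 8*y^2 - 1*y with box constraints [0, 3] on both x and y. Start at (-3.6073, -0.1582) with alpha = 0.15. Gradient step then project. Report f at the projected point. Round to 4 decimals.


Step 1: Compute gradient at (-3.6073, -0.1582).
grad_x = 2*7*-3.6073 + 1 = -49.5022
grad_y = 2*8*-0.1582 - 1 = -3.5312
Step 2: Gradient step.
x_raw = -3.6073 - 0.15*-49.5022 = 3.818
y_raw = -0.1582 - 0.15*-3.5312 = 0.3715
Step 3: Project onto [0, 3].
x_proj = clip(3.818) = 3.0
y_proj = clip(0.3715) = 0.3715
Step 4: Evaluate f.
f(3.0, 0.3715) = 66.7325


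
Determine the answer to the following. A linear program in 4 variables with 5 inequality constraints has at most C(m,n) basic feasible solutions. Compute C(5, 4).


Each vertex corresponds to some choice of n active constraints out of m, so the number of vertices is at most C(m, n) = m! / (n!(m-n)!).
m = 5, n = 4
Numerator: 5 * 4 * 3 * 2
Denominator: 4! = 24
C(5, 4) = 5


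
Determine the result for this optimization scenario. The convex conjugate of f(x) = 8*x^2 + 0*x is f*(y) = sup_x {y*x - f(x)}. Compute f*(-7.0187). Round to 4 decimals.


f*(y) = sup_x {y*x - a*x^2 - b*x} = sup_x {(y-b)*x - a*x^2}
FOC: (y - b) - 2a*x = 0 => x* = (y - b)/(2a)
x* = (-7.0187 - 0)/(2*8) = -0.4387
f*(-7.0187) = (y-b)^2/(4a) = (-7.0187 - 0)^2/(4*8)
= 49.2621/32 = 1.5394


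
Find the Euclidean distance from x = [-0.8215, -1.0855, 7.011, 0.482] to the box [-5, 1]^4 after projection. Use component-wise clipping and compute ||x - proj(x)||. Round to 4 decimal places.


Project each component onto [-5, 1].
clip(-0.8215) = -0.8215, clip(-1.0855) = -1.0855, clip(7.011) = 1.0, clip(0.482) = 0.482
Projection = [-0.8215, -1.0855, 1.0, 0.482]
Squared diffs: [0.0, 0.0, 36.1321, 0.0]
Distance = sqrt(36.1321) = 6.011


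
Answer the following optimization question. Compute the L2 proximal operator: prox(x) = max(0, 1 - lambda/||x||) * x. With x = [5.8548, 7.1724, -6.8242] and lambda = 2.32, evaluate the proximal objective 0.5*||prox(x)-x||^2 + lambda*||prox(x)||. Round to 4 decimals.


Step 1: Compute ||x||.
||x|| = 11.5018
Step 2: Compute scaling factor.
scale = max(0, 1 - 2.32/11.5018) = 0.7983
Step 3: prox(x) = [4.6738, 5.7257, -5.4477]
||prox(x)|| = 9.1818
Step 4: Proximal objective.
0.5*||prox-x||^2 = 2.6912
lambda*||prox|| = 21.3018
Total = 23.993


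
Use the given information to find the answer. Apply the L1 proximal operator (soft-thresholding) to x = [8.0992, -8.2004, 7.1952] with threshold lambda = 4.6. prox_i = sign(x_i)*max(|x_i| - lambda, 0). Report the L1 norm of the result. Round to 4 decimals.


Soft-thresholding with lambda = 4.6:
prox(8.0992) = sign(8.0992)*max(|8.0992| - 4.6, 0) = 3.4992
prox(-8.2004) = sign(-8.2004)*max(|-8.2004| - 4.6, 0) = -3.6004
prox(7.1952) = sign(7.1952)*max(|7.1952| - 4.6, 0) = 2.5952
prox(x) = [3.4992, -3.6004, 2.5952]
||prox(x)||_1 = 3.4992 + 3.6004 + 2.5952 = 9.6948


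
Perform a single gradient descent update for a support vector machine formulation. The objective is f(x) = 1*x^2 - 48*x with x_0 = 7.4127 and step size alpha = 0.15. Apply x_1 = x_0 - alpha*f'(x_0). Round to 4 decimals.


We compute the gradient at x_0 and apply the update.
f'(x) = 2*x - 48
f'(7.4127) = 2*7.4127 - 48 = -33.1746
x_1 = 7.4127 - 0.15*-33.1746 = 12.3889


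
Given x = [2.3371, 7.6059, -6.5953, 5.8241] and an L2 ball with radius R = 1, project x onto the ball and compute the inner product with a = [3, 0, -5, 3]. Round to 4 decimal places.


Step 1: Compute ||x|| (intermediates to 6 decimals).
||x|| = sqrt(2.3371^2 + 7.6059^2 + (-6.5953)^2 + 5.8241^2) = 11.862962
Step 2: Project.
Since ||x|| > R, scale = R/||x|| = 1/11.862962 = 0.084296, proj(x) = scale * x
proj(x) = [0.197008, 0.641147, -0.555957, 0.490948]
Step 3: Dot product.
a^T * proj(x) = 3*0.197008 + 0*0.641147 - 5*(-0.555957) + 3*0.490948 = 4.8437


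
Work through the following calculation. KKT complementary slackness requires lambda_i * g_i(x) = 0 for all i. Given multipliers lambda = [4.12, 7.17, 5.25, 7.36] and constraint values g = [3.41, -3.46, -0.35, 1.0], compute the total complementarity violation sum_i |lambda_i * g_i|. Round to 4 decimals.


KKT complementary slackness check:
lambda_1 * g_1 = 4.12 * 3.41 = 14.0492
lambda_2 * g_2 = 7.17 * -3.46 = -24.8082
lambda_3 * g_3 = 5.25 * -0.35 = -1.8375
lambda_4 * g_4 = 7.36 * 1.0 = 7.36
Total violation = 14.0492 + 24.8082 + 1.8375 + 7.36 = 48.0549


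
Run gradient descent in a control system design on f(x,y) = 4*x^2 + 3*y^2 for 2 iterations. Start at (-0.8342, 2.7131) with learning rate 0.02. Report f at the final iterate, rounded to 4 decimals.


Gradient descent on f(x,y) = 4*x^2 + 3*y^2.
Starting point: (-0.8342, 2.7131), alpha = 0.02
Step 1: grad_x = 2*4*-0.8342 = -6.6736, grad_y = 2*3*2.7131 = 16.2786
  x_1 = -0.8342 - 0.02*-6.6736 = -0.7007
  y_1 = 2.7131 - 0.02*16.2786 = 2.3875
Step 2: grad_x = 2*4*-0.7007 = -5.6058, grad_y = 2*3*2.3875 = 14.3252
  x_2 = -0.7007 - 0.02*-5.6058 = -0.5886
  y_2 = 2.3875 - 0.02*14.3252 = 2.101
f(-0.5886, 2.101) = 4*(-0.5886)^2 + 3*2.101^2 = 14.6288


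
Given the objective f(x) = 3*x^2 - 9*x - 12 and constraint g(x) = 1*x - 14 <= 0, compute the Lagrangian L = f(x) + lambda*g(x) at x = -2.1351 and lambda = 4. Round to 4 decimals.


Step 1: Evaluate f(x).
f(-2.1351) = 3*(-2.1351)^2 - 9*(-2.1351) - 12 = 20.8919
Step 2: Evaluate g(x).
g(-2.1351) = 1*-2.1351 - 14 = -16.1351
Step 3: Compute Lagrangian.
L = 20.8919 + 4*-16.1351 = -43.6485


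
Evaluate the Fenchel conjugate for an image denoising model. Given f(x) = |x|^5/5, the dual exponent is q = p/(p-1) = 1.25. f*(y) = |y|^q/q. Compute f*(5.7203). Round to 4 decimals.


The conjugate exponent q satisfies 1/p + 1/q = 1.
p = 5, so q = 5/(5 - 1) = 1.25
|y|^q = 5.7203^1.25 = 8.8465
f*(5.7203) = 8.8465 / 1.25 = 7.0772


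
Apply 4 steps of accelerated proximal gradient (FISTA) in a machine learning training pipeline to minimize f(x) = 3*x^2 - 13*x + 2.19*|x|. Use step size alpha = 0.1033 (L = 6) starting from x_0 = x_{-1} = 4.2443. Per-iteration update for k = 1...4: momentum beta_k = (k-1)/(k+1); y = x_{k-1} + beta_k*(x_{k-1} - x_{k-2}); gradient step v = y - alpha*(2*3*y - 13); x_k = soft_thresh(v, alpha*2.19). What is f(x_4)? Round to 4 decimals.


FISTA on f(x) = 3*x^2 - 13*x + 2.19*|x|
L = 6, alpha = 0.1033
Iteration 1: beta = 0.0, y = 4.2443 + 0.0*(4.2443 - 4.2443) = 4.2443
  grad(y) = 12.4658, v = y - alpha*grad = 2.9566
  prox(v) = soft_thresh(2.9566, 0.2262) = 2.7304
Iteration 2: beta = 0.3333, y = 2.7304 + 0.3333*(2.7304 - 4.2443) = 2.2257
  grad(y) = 0.3542, v = y - alpha*grad = 2.1891
  prox(v) = soft_thresh(2.1891, 0.2262) = 1.9629
Iteration 3: beta = 0.5, y = 1.9629 + 0.5*(1.9629 - 2.7304) = 1.5792
  grad(y) = -3.5251, v = y - alpha*grad = 1.9433
  prox(v) = soft_thresh(1.9433, 0.2262) = 1.7171
Iteration 4: beta = 0.6, y = 1.7171 + 0.6*(1.7171 - 1.9629) = 1.5696
  grad(y) = -3.5826, v = y - alpha*grad = 1.9397
  prox(v) = soft_thresh(1.9397, 0.2262) = 1.7134
f(x_4) = 3*1.7134^2 - 13*1.7134 + 2.19*|1.7134| = -9.7146


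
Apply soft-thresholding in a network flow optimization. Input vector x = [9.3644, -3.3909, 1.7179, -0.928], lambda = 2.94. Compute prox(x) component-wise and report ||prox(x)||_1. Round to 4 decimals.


Soft-thresholding with lambda = 2.94:
prox(9.3644) = sign(9.3644)*max(|9.3644| - 2.94, 0) = 6.4244
prox(-3.3909) = sign(-3.3909)*max(|-3.3909| - 2.94, 0) = -0.4509
prox(1.7179) = sign(1.7179)*max(|1.7179| - 2.94, 0) = 0.0
prox(-0.928) = sign(-0.928)*max(|-0.928| - 2.94, 0) = 0.0
prox(x) = [6.4244, -0.4509, 0.0, 0.0]
||prox(x)||_1 = 6.4244 + 0.4509 + 0.0 + 0.0 = 6.8753


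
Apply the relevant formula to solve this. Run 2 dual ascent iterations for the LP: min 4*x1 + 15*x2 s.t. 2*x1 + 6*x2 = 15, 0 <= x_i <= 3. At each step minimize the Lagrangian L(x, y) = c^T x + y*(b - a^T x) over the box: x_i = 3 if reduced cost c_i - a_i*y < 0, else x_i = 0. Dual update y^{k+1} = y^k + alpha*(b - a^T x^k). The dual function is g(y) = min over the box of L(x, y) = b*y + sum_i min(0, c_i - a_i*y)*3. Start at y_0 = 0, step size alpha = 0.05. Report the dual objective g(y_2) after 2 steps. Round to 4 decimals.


Dual ascent for LP: min 4*x1 + 15*x2, 2*x1 + 6*x2 = 15, 0 <= x_i <= 3
Step 1: y^k = 0.0, reduced costs: (4.0, 15.0)
  x^k = (0.0, 0.0), subgradient = b - a^T x = 15.0
  y^{k+1} = 0.0 + 0.05*15.0 = 0.75
Step 2: y^k = 0.75, reduced costs: (2.5, 10.5)
  x^k = (0.0, 0.0), subgradient = b - a^T x = 15.0
  y^{k+1} = 0.75 + 0.05*15.0 = 1.5
Dual objective at y_2 = 1.5: reduced costs (1.0, 6.0), box minimizer x = (0.0, 0.0)
g(y_2) = b*y + (c1 - a1*y)*x1 + (c2 - a2*y)*x2 = 15*1.5 + 1.0*0.0 + 6.0*0.0 = 22.5 + 0.0 + 0.0 = 22.5


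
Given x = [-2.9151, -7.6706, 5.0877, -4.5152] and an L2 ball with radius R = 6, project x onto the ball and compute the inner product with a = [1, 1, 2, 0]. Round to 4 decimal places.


Step 1: Compute ||x|| (intermediates to 6 decimals).
||x|| = sqrt((-2.9151)^2 + (-7.6706)^2 + 5.0877^2 + (-4.5152)^2) = 10.658688
Step 2: Project.
Since ||x|| > R, scale = R/||x|| = 6/10.658688 = 0.562921, proj(x) = scale * x
proj(x) = [-1.640971, -4.317942, 2.863973, -2.541701]
Step 3: Dot product.
a^T * proj(x) = 1*(-1.640971) + 1*(-4.317942) + 2*2.863973 + 0*(-2.541701) = -0.231


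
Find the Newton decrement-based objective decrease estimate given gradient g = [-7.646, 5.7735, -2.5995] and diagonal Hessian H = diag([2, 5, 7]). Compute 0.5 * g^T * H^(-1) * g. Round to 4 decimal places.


Step 1: H is diagonal, so H^(-1) * g = [-3.823, 1.1547, -0.3714].
Step 2: g^T H^(-1) g = sum_i g_i^2 / H_ii
  = (-7.646)^2/2 + (5.7735)^2/5 + (-2.5995)^2/7
  = 29.2307 + 6.6667 + 0.9653 = 36.8627
Step 3: Objective decrease = 0.5 * g^T H^(-1) g = 18.4313


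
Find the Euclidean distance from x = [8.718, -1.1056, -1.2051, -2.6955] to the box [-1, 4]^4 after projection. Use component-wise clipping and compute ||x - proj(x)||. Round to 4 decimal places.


Project each component onto [-1, 4].
clip(8.718) = 4.0, clip(-1.1056) = -1.0, clip(-1.2051) = -1.0, clip(-2.6955) = -1.0
Projection = [4.0, -1.0, -1.0, -1.0]
Squared diffs: [22.2595, 0.0112, 0.0421, 2.8747]
Distance = sqrt(25.1875) = 5.0187


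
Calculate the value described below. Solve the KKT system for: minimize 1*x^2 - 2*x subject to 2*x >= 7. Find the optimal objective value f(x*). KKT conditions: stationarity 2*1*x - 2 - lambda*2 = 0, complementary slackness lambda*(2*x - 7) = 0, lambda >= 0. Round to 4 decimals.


Step 1: Try lambda = 0 (constraint inactive).
x_unc = 2/(2*1) = 1.0
Check: 2*1.0 = 2.0 < 7 -- violated!
Step 2: Constraint must be active: 2*x = 7
x* = 7/2 = 3.5
lambda = (2*1*3.5 - 2)/2 = 2.5
Step 3: Compute optimal value.
f(x*) = 1*3.5^2 - 2*3.5 = 5.25


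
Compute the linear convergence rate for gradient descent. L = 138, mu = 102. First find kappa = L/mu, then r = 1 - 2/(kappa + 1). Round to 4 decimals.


Step 1: Compute the condition number.
kappa = L/mu = 138/102 = 1.3529
Step 2: Compute the convergence rate.
r = 1 - 2/(kappa + 1) = 1 - 2*mu/(L + mu) = (L - mu)/(L + mu) = 36/240 = 0.15


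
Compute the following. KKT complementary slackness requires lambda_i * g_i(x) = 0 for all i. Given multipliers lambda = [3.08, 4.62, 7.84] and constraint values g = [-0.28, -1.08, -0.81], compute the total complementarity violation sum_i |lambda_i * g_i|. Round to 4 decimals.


KKT complementary slackness check:
lambda_1 * g_1 = 3.08 * -0.28 = -0.8624
lambda_2 * g_2 = 4.62 * -1.08 = -4.9896
lambda_3 * g_3 = 7.84 * -0.81 = -6.3504
Total violation = 0.8624 + 4.9896 + 6.3504 = 12.2024


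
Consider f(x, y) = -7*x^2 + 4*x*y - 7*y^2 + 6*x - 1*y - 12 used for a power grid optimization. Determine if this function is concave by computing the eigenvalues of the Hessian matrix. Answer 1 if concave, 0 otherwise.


The Hessian of f(x,y) = -7*x^2 + 4*x*y - 7*y^2 + 6*x - 1*y - 12 is:
H = [[-14, 4], [4, -14]]
Trace = -14 - 14 = -28
Determinant = -14*-14 - (4)^2 = 180
Discriminant = (-28)^2 - 4*180 = 64.0
Eigenvalues: lambda_1 = -18.0, lambda_2 = -10.0
The function is concave.

1


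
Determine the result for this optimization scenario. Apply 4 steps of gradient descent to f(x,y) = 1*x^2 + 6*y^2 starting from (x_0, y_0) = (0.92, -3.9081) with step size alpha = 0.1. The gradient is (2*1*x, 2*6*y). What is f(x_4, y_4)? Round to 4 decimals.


Gradient descent on f(x,y) = 1*x^2 + 6*y^2.
Starting point: (0.92, -3.9081), alpha = 0.1
Step 1: grad_x = 2*1*0.92 = 1.84, grad_y = 2*6*-3.9081 = -46.8972
  x_1 = 0.92 - 0.1*1.84 = 0.736
  y_1 = -3.9081 - 0.1*-46.8972 = 0.7816
Step 2: grad_x = 2*1*0.736 = 1.472, grad_y = 2*6*0.7816 = 9.3794
  x_2 = 0.736 - 0.1*1.472 = 0.5888
  y_2 = 0.7816 - 0.1*9.3794 = -0.1563
Step 3: grad_x = 2*1*0.5888 = 1.1776, grad_y = 2*6*-0.1563 = -1.8759
  x_3 = 0.5888 - 0.1*1.1776 = 0.471
  y_3 = -0.1563 - 0.1*-1.8759 = 0.0313
Step 4: grad_x = 2*1*0.471 = 0.9421, grad_y = 2*6*0.0313 = 0.3752
  x_4 = 0.471 - 0.1*0.9421 = 0.3768
  y_4 = 0.0313 - 0.1*0.3752 = -0.0063
f(0.3768, -0.0063) = 1*0.3768^2 + 6*(-0.0063)^2 = 0.1422


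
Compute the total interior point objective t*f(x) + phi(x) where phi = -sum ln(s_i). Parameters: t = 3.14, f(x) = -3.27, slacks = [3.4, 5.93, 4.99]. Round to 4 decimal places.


Step 1: Compute log-barrier.
ln values: [1.2238, 1.78, 1.6074]
phi = -(1.2238 + 1.78 + 1.6074) = -4.6112
Step 2: Compute augmented objective.
t*f(x) = 3.14*-3.27 = -10.2678
Total = -10.2678 - 4.6112 = -14.879


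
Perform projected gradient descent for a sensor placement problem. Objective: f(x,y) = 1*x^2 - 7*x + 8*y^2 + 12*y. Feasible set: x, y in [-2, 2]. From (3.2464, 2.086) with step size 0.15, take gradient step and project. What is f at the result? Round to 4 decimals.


Step 1: Compute gradient at (3.2464, 2.086).
grad_x = 2*1*3.2464 - 7 = -0.5072
grad_y = 2*8*2.086 + 12 = 45.376
Step 2: Gradient step.
x_raw = 3.2464 - 0.15*-0.5072 = 3.3225
y_raw = 2.086 - 0.15*45.376 = -4.7204
Step 3: Project onto [-2, 2].
x_proj = clip(3.3225) = 2.0
y_proj = clip(-4.7204) = -2.0
Step 4: Evaluate f.
f(2.0, -2.0) = -2.0


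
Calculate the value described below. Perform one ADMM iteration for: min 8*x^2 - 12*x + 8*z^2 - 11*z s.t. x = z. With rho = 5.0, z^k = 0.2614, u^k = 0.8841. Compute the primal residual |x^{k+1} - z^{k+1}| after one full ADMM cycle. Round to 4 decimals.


ADMM iteration with rho = 5.0, z^k = 0.2614, u^k = 0.8841
Step 1: x-update.
Minimize 8*x^2 - 12*x + (5.0/2)*(x - 0.2614 + 0.8841)^2
FOC: (2*8 + 5.0)*x = 12 + 5.0*(0.2614 - 0.8841)
x^{k+1} = 0.4232
Step 2: z-update.
Minimize 8*z^2 - 11*z + (5.0/2)*(0.4232 - z + 0.8841)^2
FOC: (2*8 + 5.0)*z = 11 + 5.0*(0.4232 + 0.8841)
z^{k+1} = 0.8351
Step 3: u-update.
u^{k+1} = 0.8841 + 0.4232 - 0.8351 = 0.4722
Step 4: Primal residual = |0.4232 - 0.8351| = 0.4119


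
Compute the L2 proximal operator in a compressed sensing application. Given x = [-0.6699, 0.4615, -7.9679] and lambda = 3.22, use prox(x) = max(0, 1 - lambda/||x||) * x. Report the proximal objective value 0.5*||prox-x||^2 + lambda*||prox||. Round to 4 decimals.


Step 1: Compute ||x||.
||x|| = 8.0093
Step 2: Compute scaling factor.
scale = max(0, 1 - 3.22/8.0093) = 0.598
Step 3: prox(x) = [-0.4006, 0.276, -4.7646]
||prox(x)|| = 4.7893
Step 4: Proximal objective.
0.5*||prox-x||^2 = 5.1842
lambda*||prox|| = 15.4215
Total = 20.6058


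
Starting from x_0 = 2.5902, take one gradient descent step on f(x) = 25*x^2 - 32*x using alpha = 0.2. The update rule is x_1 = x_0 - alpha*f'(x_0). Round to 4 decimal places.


We compute the gradient at x_0 and apply the update.
f'(x) = 50*x - 32
f'(2.5902) = 50*2.5902 - 32 = 97.51
x_1 = 2.5902 - 0.2*97.51 = -16.9118


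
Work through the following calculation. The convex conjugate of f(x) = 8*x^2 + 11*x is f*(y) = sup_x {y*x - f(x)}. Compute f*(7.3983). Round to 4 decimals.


f*(y) = sup_x {y*x - a*x^2 - b*x} = sup_x {(y-b)*x - a*x^2}
FOC: (y - b) - 2a*x = 0 => x* = (y - b)/(2a)
x* = (7.3983 - 11)/(2*8) = -0.2251
f*(7.3983) = (y-b)^2/(4a) = (7.3983 - 11)^2/(4*8)
= 12.9722/32 = 0.4054


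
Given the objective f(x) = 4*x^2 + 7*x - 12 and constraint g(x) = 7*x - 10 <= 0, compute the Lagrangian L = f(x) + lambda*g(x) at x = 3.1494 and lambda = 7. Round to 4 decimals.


Step 1: Evaluate f(x).
f(3.1494) = 4*3.1494^2 + 7*3.1494 - 12 = 49.7207
Step 2: Evaluate g(x).
g(3.1494) = 7*3.1494 - 10 = 12.0458
Step 3: Compute Lagrangian.
L = 49.7207 + 7*12.0458 = 134.0413


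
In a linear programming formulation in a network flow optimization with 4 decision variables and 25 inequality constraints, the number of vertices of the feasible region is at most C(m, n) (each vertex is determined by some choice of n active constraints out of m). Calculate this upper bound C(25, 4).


Each vertex corresponds to some choice of n active constraints out of m, so the number of vertices is at most C(m, n) = m! / (n!(m-n)!).
m = 25, n = 4
Numerator: 25 * 24 * 23 * 22
Denominator: 4! = 24
C(25, 4) = 12650


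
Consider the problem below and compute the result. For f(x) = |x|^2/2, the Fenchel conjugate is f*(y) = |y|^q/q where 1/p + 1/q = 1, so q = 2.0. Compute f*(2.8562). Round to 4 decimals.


The conjugate exponent q satisfies 1/p + 1/q = 1.
p = 2, so q = 2/(2 - 1) = 2.0
|y|^q = 2.8562^2.0 = 8.1579
f*(2.8562) = 8.1579 / 2.0 = 4.0789


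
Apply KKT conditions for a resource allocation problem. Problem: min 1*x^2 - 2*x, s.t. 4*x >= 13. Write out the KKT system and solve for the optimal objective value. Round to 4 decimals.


Step 1: Try lambda = 0 (constraint inactive).
x_unc = 2/(2*1) = 1.0
Check: 4*1.0 = 4.0 < 13 -- violated!
Step 2: Constraint must be active: 4*x = 13
x* = 13/4 = 3.25
lambda = (2*1*3.25 - 2)/4 = 1.125
Step 3: Compute optimal value.
f(x*) = 1*3.25^2 - 2*3.25 = 4.0625


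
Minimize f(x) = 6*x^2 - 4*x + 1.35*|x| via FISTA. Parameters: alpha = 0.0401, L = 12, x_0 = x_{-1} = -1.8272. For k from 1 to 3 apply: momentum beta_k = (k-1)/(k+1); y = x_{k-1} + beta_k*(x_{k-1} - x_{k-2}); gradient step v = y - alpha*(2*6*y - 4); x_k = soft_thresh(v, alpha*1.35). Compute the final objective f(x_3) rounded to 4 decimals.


FISTA on f(x) = 6*x^2 - 4*x + 1.35*|x|
L = 12, alpha = 0.0401
Iteration 1: beta = 0.0, y = -1.8272 + 0.0*(-1.8272 + 1.8272) = -1.8272
  grad(y) = -25.9264, v = y - alpha*grad = -0.7876
  prox(v) = soft_thresh(-0.7876, 0.0541) = -0.7334
Iteration 2: beta = 0.3333, y = -0.7334 + 0.3333*(-0.7334 + 1.8272) = -0.3688
  grad(y) = -8.4259, v = y - alpha*grad = -0.0309
  prox(v) = soft_thresh(-0.0309, 0.0541) = 0.0
Iteration 3: beta = 0.5, y = 0.0 + 0.5*(0.0 + 0.7334) = 0.3667
  grad(y) = 0.4005, v = y - alpha*grad = 0.3506
  prox(v) = soft_thresh(0.3506, 0.0541) = 0.2965
f(x_3) = 6*0.2965^2 - 4*0.2965 + 1.35*|0.2965| = -0.2582


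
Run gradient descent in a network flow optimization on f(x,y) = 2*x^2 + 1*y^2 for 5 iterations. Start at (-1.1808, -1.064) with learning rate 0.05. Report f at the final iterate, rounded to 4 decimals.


Gradient descent on f(x,y) = 2*x^2 + 1*y^2.
Starting point: (-1.1808, -1.064), alpha = 0.05
Step 1: grad_x = 2*2*-1.1808 = -4.7232, grad_y = 2*1*-1.064 = -2.128
  x_1 = -1.1808 - 0.05*-4.7232 = -0.9446
  y_1 = -1.064 - 0.05*-2.128 = -0.9576
Step 2: grad_x = 2*2*-0.9446 = -3.7786, grad_y = 2*1*-0.9576 = -1.9152
  x_2 = -0.9446 - 0.05*-3.7786 = -0.7557
  y_2 = -0.9576 - 0.05*-1.9152 = -0.8618
Step 3: grad_x = 2*2*-0.7557 = -3.0228, grad_y = 2*1*-0.8618 = -1.7237
  x_3 = -0.7557 - 0.05*-3.0228 = -0.6046
  y_3 = -0.8618 - 0.05*-1.7237 = -0.7757
Step 4: grad_x = 2*2*-0.6046 = -2.4183, grad_y = 2*1*-0.7757 = -1.5513
  x_4 = -0.6046 - 0.05*-2.4183 = -0.4837
  y_4 = -0.7757 - 0.05*-1.5513 = -0.6981
Step 5: grad_x = 2*2*-0.4837 = -1.9346, grad_y = 2*1*-0.6981 = -1.3962
  x_5 = -0.4837 - 0.05*-1.9346 = -0.3869
  y_5 = -0.6981 - 0.05*-1.3962 = -0.6283
f(-0.3869, -0.6283) = 2*(-0.3869)^2 + 1*(-0.6283)^2 = 0.6942


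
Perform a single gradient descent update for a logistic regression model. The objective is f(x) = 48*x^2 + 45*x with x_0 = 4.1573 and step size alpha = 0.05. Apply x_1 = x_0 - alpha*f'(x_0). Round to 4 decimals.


We compute the gradient at x_0 and apply the update.
f'(x) = 96*x + 45
f'(4.1573) = 96*4.1573 + 45 = 444.1008
x_1 = 4.1573 - 0.05*444.1008 = -18.0477


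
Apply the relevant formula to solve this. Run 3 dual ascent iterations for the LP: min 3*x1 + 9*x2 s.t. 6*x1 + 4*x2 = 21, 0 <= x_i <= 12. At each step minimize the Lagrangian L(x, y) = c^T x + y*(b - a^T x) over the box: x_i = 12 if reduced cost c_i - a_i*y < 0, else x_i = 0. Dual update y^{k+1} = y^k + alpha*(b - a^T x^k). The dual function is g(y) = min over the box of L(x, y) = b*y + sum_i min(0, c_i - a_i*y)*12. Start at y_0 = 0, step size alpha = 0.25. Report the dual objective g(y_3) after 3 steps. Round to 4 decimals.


Dual ascent for LP: min 3*x1 + 9*x2, 6*x1 + 4*x2 = 21, 0 <= x_i <= 12
Step 1: y^k = 0.0, reduced costs: (3.0, 9.0)
  x^k = (0.0, 0.0), subgradient = b - a^T x = 21.0
  y^{k+1} = 0.0 + 0.25*21.0 = 5.25
Step 2: y^k = 5.25, reduced costs: (-28.5, -12.0)
  x^k = (12.0, 12.0), subgradient = b - a^T x = -99.0
  y^{k+1} = 5.25 + 0.25*-99.0 = -19.5
Step 3: y^k = -19.5, reduced costs: (120.0, 87.0)
  x^k = (0.0, 0.0), subgradient = b - a^T x = 21.0
  y^{k+1} = -19.5 + 0.25*21.0 = -14.25
Dual objective at y_3 = -14.25: reduced costs (88.5, 66.0), box minimizer x = (0.0, 0.0)
g(y_3) = b*y + (c1 - a1*y)*x1 + (c2 - a2*y)*x2 = 21*(-14.25) + 88.5*0.0 + 66.0*0.0 = -299.25 + 0.0 + 0.0 = -299.25


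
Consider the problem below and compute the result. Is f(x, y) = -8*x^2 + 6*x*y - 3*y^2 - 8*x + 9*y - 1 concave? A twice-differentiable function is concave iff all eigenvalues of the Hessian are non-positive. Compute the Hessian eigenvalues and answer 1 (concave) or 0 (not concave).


The Hessian of f(x,y) = -8*x^2 + 6*x*y - 3*y^2 - 8*x + 9*y - 1 is:
H = [[-16, 6], [6, -6]]
Trace = -16 - 6 = -22
Determinant = -16*-6 - (6)^2 = 60
Discriminant = (-22)^2 - 4*60 = 244.0
Eigenvalues: lambda_1 = -18.8102, lambda_2 = -3.1898
The function is concave.

1


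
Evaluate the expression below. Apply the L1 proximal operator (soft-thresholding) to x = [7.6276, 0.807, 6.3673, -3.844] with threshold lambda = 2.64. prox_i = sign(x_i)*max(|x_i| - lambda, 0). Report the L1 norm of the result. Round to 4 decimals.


Soft-thresholding with lambda = 2.64:
prox(7.6276) = sign(7.6276)*max(|7.6276| - 2.64, 0) = 4.9876
prox(0.807) = sign(0.807)*max(|0.807| - 2.64, 0) = 0.0
prox(6.3673) = sign(6.3673)*max(|6.3673| - 2.64, 0) = 3.7273
prox(-3.844) = sign(-3.844)*max(|-3.844| - 2.64, 0) = -1.204
prox(x) = [4.9876, 0.0, 3.7273, -1.204]
||prox(x)||_1 = 4.9876 + 0.0 + 3.7273 + 1.204 = 9.9189


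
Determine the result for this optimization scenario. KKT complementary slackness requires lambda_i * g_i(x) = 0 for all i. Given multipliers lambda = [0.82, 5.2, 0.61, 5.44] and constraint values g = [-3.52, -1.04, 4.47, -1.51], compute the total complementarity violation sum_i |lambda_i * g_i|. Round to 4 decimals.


KKT complementary slackness check:
lambda_1 * g_1 = 0.82 * -3.52 = -2.8864
lambda_2 * g_2 = 5.2 * -1.04 = -5.408
lambda_3 * g_3 = 0.61 * 4.47 = 2.7267
lambda_4 * g_4 = 5.44 * -1.51 = -8.2144
Total violation = 2.8864 + 5.408 + 2.7267 + 8.2144 = 19.2355


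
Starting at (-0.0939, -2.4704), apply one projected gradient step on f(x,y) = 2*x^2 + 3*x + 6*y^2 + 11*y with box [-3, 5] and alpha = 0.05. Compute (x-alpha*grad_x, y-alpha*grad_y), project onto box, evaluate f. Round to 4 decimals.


Step 1: Compute gradient at (-0.0939, -2.4704).
grad_x = 2*2*-0.0939 + 3 = 2.6244
grad_y = 2*6*-2.4704 + 11 = -18.6448
Step 2: Gradient step.
x_raw = -0.0939 - 0.05*2.6244 = -0.2251
y_raw = -2.4704 - 0.05*-18.6448 = -1.5382
Step 3: Project onto [-3, 5].
x_proj = clip(-0.2251) = -0.2251
y_proj = clip(-1.5382) = -1.5382
Step 4: Evaluate f.
f(-0.2251, -1.5382) = -3.2981


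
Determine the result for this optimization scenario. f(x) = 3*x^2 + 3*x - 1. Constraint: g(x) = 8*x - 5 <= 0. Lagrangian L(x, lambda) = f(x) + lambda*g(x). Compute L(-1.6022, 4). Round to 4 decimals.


Step 1: Evaluate f(x).
f(-1.6022) = 3*(-1.6022)^2 + 3*(-1.6022) - 1 = 1.8945
Step 2: Evaluate g(x).
g(-1.6022) = 8*-1.6022 - 5 = -17.8176
Step 3: Compute Lagrangian.
L = 1.8945 + 4*-17.8176 = -69.3759


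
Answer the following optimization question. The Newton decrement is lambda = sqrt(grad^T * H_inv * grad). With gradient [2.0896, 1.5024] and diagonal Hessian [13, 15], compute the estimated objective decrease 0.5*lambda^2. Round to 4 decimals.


Step 1: H is diagonal, so H^(-1) * g = [0.1607, 0.1002].
Step 2: g^T H^(-1) g = sum_i g_i^2 / H_ii
  = (2.0896)^2/13 + (1.5024)^2/15
  = 0.3359 + 0.1505 = 0.4864
Step 3: Objective decrease = 0.5 * g^T H^(-1) g = 0.2432


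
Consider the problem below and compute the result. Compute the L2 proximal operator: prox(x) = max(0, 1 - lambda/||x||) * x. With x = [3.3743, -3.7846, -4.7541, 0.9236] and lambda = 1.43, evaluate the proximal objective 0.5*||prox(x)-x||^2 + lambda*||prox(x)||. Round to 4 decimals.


Step 1: Compute ||x||.
||x|| = 7.0117
Step 2: Compute scaling factor.
scale = max(0, 1 - 1.43/7.0117) = 0.7961
Step 3: prox(x) = [2.6861, -3.0127, -3.7845, 0.7352]
||prox(x)|| = 5.5817
Step 4: Proximal objective.
0.5*||prox-x||^2 = 1.0225
lambda*||prox|| = 7.9818
Total = 9.0042


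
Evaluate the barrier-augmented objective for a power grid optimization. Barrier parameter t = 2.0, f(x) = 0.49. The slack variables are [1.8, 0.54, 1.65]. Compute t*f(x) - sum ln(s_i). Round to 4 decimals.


Step 1: Compute log-barrier.
ln values: [0.5878, -0.6162, 0.5008]
phi = -(0.5878 - 0.6162 + 0.5008) = -0.4724
Step 2: Compute augmented objective.
t*f(x) = 2.0*0.49 = 0.98
Total = 0.98 - 0.4724 = 0.5076


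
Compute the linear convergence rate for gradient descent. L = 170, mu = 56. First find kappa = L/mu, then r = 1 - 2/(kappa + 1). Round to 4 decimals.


Step 1: Compute the condition number.
kappa = L/mu = 170/56 = 3.0357
Step 2: Compute the convergence rate.
r = 1 - 2/(kappa + 1) = 1 - 2*mu/(L + mu) = (L - mu)/(L + mu) = 114/226 = 0.5044


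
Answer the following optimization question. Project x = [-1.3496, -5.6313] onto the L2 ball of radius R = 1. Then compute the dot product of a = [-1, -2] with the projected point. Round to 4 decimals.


Step 1: Compute ||x|| (intermediates to 6 decimals).
||x|| = sqrt((-1.3496)^2 + (-5.6313)^2) = 5.790765
Step 2: Project.
Since ||x|| > R, scale = R/||x|| = 1/5.790765 = 0.172689, proj(x) = scale * x
proj(x) = [-0.233061, -0.972464]
Step 3: Dot product.
a^T * proj(x) = -1*(-0.233061) - 2*(-0.972464) = 2.178


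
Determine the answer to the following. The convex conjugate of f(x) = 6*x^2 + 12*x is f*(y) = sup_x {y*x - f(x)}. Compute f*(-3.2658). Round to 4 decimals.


f*(y) = sup_x {y*x - a*x^2 - b*x} = sup_x {(y-b)*x - a*x^2}
FOC: (y - b) - 2a*x = 0 => x* = (y - b)/(2a)
x* = (-3.2658 - 12)/(2*6) = -1.2722
f*(-3.2658) = (y-b)^2/(4a) = (-3.2658 - 12)^2/(4*6)
= 233.0446/24 = 9.7102
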